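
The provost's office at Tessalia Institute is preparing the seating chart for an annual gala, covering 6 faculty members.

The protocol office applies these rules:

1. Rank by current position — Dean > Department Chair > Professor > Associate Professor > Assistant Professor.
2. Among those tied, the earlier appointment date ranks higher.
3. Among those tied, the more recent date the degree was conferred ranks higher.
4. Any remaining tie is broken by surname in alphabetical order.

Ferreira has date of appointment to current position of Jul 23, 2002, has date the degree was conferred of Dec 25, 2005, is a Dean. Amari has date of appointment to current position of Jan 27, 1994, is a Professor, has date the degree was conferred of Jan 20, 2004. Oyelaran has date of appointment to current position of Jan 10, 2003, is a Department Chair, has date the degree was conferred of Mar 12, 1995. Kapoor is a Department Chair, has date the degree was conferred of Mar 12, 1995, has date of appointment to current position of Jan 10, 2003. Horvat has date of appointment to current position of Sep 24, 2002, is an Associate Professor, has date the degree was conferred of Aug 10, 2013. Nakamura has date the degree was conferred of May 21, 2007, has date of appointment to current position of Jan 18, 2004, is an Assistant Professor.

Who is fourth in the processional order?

By current position: Ferreira (Dean); then Kapoor and Oyelaran (Department Chair); then Amari (Professor); then Horvat (Associate Professor); then Nakamura (Assistant Professor).
Kapoor and Oyelaran both have date of appointment to current position Jan 10, 2003, so the next rule applies.
Kapoor and Oyelaran both have date the degree was conferred Mar 12, 1995, so the next rule applies.
Among Kapoor and Oyelaran, alphabetically by surname: Kapoor before Oyelaran.
Order: Ferreira, Kapoor, Oyelaran, Amari, Horvat, Nakamura.

Amari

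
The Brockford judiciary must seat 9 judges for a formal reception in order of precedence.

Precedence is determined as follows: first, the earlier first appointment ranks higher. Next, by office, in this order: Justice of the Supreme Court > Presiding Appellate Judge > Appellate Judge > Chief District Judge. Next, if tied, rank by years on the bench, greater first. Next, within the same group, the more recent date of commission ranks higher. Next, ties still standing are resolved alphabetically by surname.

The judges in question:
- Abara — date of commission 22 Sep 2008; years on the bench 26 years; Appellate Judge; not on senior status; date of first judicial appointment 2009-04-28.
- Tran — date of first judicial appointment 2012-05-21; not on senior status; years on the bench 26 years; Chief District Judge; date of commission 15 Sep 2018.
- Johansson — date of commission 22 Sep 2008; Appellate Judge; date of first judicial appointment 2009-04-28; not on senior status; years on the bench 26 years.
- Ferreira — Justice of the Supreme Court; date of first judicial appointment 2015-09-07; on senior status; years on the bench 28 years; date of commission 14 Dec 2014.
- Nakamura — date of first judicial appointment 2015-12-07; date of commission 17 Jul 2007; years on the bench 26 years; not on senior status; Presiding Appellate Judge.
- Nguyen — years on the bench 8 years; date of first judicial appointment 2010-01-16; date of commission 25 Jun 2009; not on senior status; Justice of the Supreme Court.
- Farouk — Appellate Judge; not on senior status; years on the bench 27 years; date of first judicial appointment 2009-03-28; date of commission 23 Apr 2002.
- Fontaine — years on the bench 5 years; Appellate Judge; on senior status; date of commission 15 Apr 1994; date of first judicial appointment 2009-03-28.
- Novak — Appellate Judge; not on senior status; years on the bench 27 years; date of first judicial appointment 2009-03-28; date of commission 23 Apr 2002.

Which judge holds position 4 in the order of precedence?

By date of first judicial appointment (earlier first): Farouk, Novak and Fontaine (each 2009-03-28); then Abara and Johansson (both 2009-04-28); then Nguyen (2010-01-16); then Tran (2012-05-21); then Ferreira (2015-09-07); then Nakamura (2015-12-07).
Farouk, Novak and Fontaine are each Appellate Judge, so the next rule applies.
Among Farouk, Novak and Fontaine, by years on the bench (higher first): Farouk and Novak (27 years) before Fontaine (5 years).
Farouk and Novak both have date of commission 23 Apr 2002, so the next rule applies.
Among Farouk and Novak, alphabetically by surname: Farouk before Novak.
Abara and Johansson are each Appellate Judge, so the next rule applies.
Abara and Johansson both have years on the bench 26 years, so the next rule applies.
Abara and Johansson both have date of commission 22 Sep 2008, so the next rule applies.
Among Abara and Johansson, alphabetically by surname: Abara before Johansson.
Order: Farouk, Novak, Fontaine, Abara, Johansson, Nguyen, Tran, Ferreira, Nakamura.

Abara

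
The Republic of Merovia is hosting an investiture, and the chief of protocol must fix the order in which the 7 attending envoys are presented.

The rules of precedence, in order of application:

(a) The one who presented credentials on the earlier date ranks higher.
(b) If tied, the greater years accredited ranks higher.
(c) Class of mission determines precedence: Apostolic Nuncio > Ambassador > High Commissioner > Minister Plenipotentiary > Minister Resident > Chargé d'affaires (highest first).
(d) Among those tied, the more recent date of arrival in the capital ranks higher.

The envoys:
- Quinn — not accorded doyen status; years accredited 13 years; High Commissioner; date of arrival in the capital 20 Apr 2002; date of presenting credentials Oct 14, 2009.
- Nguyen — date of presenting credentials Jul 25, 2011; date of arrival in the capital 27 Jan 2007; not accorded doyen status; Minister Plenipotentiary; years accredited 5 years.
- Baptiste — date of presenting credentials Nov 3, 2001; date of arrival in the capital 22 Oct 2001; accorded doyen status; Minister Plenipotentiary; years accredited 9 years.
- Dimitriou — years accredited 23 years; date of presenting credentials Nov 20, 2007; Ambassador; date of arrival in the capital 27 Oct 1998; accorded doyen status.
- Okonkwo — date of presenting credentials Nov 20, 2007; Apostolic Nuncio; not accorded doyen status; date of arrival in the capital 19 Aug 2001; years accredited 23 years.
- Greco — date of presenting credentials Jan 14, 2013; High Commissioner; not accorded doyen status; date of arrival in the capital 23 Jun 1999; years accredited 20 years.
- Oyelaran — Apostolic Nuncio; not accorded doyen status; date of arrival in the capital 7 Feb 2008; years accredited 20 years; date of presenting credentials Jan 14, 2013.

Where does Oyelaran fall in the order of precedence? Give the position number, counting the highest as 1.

6

By date of presenting credentials (earlier first): Baptiste (Nov 3, 2001); then Okonkwo and Dimitriou (both Nov 20, 2007); then Quinn (Oct 14, 2009); then Nguyen (Jul 25, 2011); then Oyelaran and Greco (both Jan 14, 2013).
Okonkwo and Dimitriou both have years accredited 23 years, so the next rule applies.
Among Okonkwo and Dimitriou, by class of mission: Okonkwo (Apostolic Nuncio) before Dimitriou (Ambassador).
Oyelaran and Greco both have years accredited 20 years, so the next rule applies.
Among Oyelaran and Greco, by class of mission: Oyelaran (Apostolic Nuncio) before Greco (High Commissioner).
Order: Baptiste, Okonkwo, Dimitriou, Quinn, Nguyen, Oyelaran, Greco. So position 6.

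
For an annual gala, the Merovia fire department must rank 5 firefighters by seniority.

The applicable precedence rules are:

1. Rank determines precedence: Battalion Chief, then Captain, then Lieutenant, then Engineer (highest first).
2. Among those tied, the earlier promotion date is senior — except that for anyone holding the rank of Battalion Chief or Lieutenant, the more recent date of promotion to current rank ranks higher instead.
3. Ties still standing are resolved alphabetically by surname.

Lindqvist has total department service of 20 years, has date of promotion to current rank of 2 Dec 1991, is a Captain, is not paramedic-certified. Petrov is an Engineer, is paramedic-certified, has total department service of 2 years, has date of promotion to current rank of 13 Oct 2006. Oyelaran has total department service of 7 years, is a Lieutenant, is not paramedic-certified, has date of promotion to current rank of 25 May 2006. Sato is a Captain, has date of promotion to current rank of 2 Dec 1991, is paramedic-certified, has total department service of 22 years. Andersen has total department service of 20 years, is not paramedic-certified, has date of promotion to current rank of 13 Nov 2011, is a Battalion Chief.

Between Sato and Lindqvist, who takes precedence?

By rank: Andersen (Battalion Chief); then Lindqvist and Sato (Captain); then Oyelaran (Lieutenant); then Petrov (Engineer).
Lindqvist and Sato both have date of promotion to current rank 2 Dec 1991, so the next rule applies.
Among Lindqvist and Sato, alphabetically by surname: Lindqvist before Sato.
So Lindqvist takes precedence.

Lindqvist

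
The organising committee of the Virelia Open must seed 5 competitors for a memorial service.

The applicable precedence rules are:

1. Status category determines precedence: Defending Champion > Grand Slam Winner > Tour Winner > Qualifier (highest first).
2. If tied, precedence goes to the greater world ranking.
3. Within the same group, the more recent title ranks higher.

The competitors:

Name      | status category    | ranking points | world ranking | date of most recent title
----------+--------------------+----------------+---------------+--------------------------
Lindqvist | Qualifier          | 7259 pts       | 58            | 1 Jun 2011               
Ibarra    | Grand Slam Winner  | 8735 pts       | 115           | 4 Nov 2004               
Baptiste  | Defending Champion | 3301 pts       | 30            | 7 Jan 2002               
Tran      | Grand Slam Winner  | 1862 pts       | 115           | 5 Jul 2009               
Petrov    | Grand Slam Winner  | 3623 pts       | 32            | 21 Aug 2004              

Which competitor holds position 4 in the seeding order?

By status category: Baptiste (Defending Champion); then Tran, Ibarra and Petrov (Grand Slam Winner); then Lindqvist (Qualifier).
Among Tran, Ibarra and Petrov, by world ranking (higher first): Tran and Ibarra (115) before Petrov (32).
Among Tran and Ibarra, by date of most recent title (later first): Tran (5 Jul 2009) before Ibarra (4 Nov 2004).
Order: Baptiste, Tran, Ibarra, Petrov, Lindqvist.

Petrov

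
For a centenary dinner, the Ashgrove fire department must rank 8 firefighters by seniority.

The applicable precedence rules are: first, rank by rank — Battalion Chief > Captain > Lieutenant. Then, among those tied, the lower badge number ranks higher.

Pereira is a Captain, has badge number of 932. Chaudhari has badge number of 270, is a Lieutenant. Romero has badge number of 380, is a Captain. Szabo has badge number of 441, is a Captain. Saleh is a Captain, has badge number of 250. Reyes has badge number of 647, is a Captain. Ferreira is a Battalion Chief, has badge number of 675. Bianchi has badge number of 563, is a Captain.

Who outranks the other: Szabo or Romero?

Romero

By rank: Ferreira (Battalion Chief); then Saleh, Romero, Szabo, Bianchi, Reyes and Pereira (Captain); then Chaudhari (Lieutenant).
Among Saleh, Romero, Szabo, Bianchi, Reyes and Pereira, by badge number (lower first): Saleh (250) before Romero (380) before Szabo (441) before Bianchi (563) before Reyes (647) before Pereira (932).
So Romero takes precedence.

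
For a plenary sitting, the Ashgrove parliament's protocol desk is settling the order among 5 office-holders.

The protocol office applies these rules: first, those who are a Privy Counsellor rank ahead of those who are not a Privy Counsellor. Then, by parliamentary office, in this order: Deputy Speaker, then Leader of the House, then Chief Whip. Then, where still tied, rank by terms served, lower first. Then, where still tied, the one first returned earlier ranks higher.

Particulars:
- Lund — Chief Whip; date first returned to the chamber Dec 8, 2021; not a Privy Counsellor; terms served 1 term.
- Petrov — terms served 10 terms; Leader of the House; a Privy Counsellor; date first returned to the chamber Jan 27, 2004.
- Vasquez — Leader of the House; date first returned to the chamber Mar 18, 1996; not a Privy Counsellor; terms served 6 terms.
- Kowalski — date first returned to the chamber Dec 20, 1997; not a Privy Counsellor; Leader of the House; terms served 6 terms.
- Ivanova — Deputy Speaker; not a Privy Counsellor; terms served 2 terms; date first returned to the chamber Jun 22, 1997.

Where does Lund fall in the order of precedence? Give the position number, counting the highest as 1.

5

By the first rule: Petrov (a Privy Counsellor); then Ivanova, Vasquez, Kowalski and Lund (each not a Privy Counsellor).
Among Ivanova, Vasquez, Kowalski and Lund, by parliamentary office: Ivanova (Deputy Speaker) before Vasquez and Kowalski (Leader of the House) before Lund (Chief Whip).
Vasquez and Kowalski both have terms served 6 terms, so the next rule applies.
Among Vasquez and Kowalski, by date first returned to the chamber (earlier first): Vasquez (Mar 18, 1996) before Kowalski (Dec 20, 1997).
Order: Petrov, Ivanova, Vasquez, Kowalski, Lund. So position 5.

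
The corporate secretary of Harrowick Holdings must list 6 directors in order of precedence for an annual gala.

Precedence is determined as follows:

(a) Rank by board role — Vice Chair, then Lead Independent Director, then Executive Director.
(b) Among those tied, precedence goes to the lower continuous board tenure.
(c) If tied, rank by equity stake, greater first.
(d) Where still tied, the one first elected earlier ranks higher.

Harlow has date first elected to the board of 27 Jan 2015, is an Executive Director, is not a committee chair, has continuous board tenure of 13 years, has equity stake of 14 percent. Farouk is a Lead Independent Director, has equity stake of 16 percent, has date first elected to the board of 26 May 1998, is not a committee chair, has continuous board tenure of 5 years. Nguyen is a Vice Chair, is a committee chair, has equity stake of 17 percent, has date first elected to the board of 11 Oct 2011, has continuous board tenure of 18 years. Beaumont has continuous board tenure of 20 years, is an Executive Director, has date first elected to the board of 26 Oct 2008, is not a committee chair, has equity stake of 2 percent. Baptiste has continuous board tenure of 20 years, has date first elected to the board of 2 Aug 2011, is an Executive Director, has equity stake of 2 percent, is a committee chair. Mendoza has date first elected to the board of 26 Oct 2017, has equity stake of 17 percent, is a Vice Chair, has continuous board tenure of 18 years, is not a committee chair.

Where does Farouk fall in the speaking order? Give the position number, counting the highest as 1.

3

By board role: Nguyen and Mendoza (Vice Chair); then Farouk (Lead Independent Director); then Harlow, Beaumont and Baptiste (Executive Director).
Nguyen and Mendoza both have continuous board tenure 18 years, so the next rule applies.
Nguyen and Mendoza both have equity stake 17 percent, so the next rule applies.
Among Nguyen and Mendoza, by date first elected to the board (earlier first): Nguyen (11 Oct 2011) before Mendoza (26 Oct 2017).
Among Harlow, Beaumont and Baptiste, by continuous board tenure (lower first): Harlow (13 years) before Beaumont and Baptiste (20 years).
Beaumont and Baptiste both have equity stake 2 percent, so the next rule applies.
Among Beaumont and Baptiste, by date first elected to the board (earlier first): Beaumont (26 Oct 2008) before Baptiste (2 Aug 2011).
Order: Nguyen, Mendoza, Farouk, Harlow, Beaumont, Baptiste. So position 3.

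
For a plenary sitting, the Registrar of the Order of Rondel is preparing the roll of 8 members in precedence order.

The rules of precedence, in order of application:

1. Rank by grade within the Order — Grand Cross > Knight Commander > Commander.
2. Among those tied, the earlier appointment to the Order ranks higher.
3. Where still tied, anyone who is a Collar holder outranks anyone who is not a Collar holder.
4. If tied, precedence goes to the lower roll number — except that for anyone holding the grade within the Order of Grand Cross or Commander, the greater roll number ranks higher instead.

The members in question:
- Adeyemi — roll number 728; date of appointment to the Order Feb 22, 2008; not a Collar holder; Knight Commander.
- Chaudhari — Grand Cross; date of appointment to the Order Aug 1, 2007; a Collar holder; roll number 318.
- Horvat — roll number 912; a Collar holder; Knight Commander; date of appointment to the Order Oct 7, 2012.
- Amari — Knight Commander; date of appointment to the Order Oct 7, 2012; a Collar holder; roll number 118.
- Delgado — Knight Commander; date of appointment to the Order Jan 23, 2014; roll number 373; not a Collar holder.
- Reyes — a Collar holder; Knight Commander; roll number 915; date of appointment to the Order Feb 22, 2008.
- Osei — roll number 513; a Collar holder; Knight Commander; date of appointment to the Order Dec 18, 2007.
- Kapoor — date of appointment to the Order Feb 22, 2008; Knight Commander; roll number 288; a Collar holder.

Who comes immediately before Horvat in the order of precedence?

Amari

By grade within the Order: Chaudhari (Grand Cross); then Osei, Kapoor, Reyes, Adeyemi, Amari, Horvat and Delgado (Knight Commander).
Among Osei, Kapoor, Reyes, Adeyemi, Amari, Horvat and Delgado, by date of appointment to the Order (earlier first): Osei (Dec 18, 2007) before Kapoor, Reyes and Adeyemi (Feb 22, 2008) before Amari and Horvat (Oct 7, 2012) before Delgado (Jan 23, 2014).
Among Kapoor, Reyes and Adeyemi, a Collar holder before not a Collar holder: Kapoor and Reyes (a Collar holder) before Adeyemi (not a Collar holder).
Among Kapoor and Reyes, by roll number (lower first): Kapoor (288) before Reyes (915).
Amari and Horvat are each a Collar holder, so the next rule applies.
Among Amari and Horvat, by roll number (lower first): Amari (118) before Horvat (912).
Order: Chaudhari, Osei, Kapoor, Reyes, Adeyemi, Amari, Horvat, Delgado.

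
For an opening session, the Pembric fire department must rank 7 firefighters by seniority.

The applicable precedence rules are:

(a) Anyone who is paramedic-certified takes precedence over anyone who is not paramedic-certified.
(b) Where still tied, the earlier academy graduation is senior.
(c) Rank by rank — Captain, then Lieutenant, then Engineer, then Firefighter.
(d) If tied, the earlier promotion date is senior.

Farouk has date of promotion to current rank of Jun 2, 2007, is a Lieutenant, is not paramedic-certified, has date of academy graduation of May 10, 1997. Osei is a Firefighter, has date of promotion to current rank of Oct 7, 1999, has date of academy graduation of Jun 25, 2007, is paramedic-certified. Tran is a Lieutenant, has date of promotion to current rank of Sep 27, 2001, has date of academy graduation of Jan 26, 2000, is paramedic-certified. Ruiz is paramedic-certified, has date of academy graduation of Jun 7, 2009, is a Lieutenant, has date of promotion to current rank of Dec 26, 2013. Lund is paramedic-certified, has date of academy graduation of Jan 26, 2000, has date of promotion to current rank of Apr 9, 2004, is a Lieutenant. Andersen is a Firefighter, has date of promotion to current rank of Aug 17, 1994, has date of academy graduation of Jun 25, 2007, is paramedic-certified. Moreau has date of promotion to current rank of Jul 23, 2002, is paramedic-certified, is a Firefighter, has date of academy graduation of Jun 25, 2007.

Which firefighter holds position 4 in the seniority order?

Osei

By the first rule: Tran, Lund, Andersen, Osei, Moreau and Ruiz (each paramedic-certified); then Farouk (not paramedic-certified).
Among Tran, Lund, Andersen, Osei, Moreau and Ruiz, by date of academy graduation (earlier first): Tran and Lund (Jan 26, 2000) before Andersen, Osei and Moreau (Jun 25, 2007) before Ruiz (Jun 7, 2009).
Tran and Lund are each Lieutenant, so the next rule applies.
Among Tran and Lund, by date of promotion to current rank (earlier first): Tran (Sep 27, 2001) before Lund (Apr 9, 2004).
Andersen, Osei and Moreau are each Firefighter, so the next rule applies.
Among Andersen, Osei and Moreau, by date of promotion to current rank (earlier first): Andersen (Aug 17, 1994) before Osei (Oct 7, 1999) before Moreau (Jul 23, 2002).
Order: Tran, Lund, Andersen, Osei, Moreau, Ruiz, Farouk.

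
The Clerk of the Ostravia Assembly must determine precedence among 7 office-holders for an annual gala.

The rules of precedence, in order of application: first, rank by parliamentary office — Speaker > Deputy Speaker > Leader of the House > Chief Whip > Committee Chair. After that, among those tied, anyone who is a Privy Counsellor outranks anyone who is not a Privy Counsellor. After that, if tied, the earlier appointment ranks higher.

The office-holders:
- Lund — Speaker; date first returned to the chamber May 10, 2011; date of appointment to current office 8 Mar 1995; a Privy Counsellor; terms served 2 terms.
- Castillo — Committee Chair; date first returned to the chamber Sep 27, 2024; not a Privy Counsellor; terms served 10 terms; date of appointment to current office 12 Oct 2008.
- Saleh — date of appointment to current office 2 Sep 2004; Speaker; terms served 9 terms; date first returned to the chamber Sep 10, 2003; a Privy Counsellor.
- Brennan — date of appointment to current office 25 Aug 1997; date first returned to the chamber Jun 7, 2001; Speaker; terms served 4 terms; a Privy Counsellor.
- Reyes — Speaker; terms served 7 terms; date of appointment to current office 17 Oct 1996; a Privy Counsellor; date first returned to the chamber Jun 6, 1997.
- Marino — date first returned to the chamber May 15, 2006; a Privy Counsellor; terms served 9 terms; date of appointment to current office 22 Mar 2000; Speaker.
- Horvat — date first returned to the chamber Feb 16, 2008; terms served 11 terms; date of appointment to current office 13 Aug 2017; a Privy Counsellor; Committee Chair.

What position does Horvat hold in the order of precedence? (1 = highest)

6

By parliamentary office: Lund, Reyes, Brennan, Marino and Saleh (Speaker); then Horvat and Castillo (Committee Chair).
Lund, Reyes, Brennan, Marino and Saleh are each a Privy Counsellor, so the next rule applies.
Among Lund, Reyes, Brennan, Marino and Saleh, by date of appointment to current office (earlier first): Lund (8 Mar 1995) before Reyes (17 Oct 1996) before Brennan (25 Aug 1997) before Marino (22 Mar 2000) before Saleh (2 Sep 2004).
Among Horvat and Castillo, a Privy Counsellor before not a Privy Counsellor: Horvat (a Privy Counsellor) before Castillo (not a Privy Counsellor).
Order: Lund, Reyes, Brennan, Marino, Saleh, Horvat, Castillo. So position 6.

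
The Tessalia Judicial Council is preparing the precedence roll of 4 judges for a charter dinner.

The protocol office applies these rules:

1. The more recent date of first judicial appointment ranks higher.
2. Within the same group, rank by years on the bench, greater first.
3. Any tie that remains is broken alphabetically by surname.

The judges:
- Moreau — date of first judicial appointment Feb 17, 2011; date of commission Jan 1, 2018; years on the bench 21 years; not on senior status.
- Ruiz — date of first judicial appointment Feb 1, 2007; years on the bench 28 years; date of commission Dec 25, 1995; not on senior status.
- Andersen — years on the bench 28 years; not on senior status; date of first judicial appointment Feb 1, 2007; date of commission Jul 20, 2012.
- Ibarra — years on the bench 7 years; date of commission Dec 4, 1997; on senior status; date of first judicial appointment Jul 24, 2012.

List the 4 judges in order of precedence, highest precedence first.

Ibarra, Moreau, Andersen, Ruiz

By date of first judicial appointment (later first): Ibarra (Jul 24, 2012); then Moreau (Feb 17, 2011); then Andersen and Ruiz (both Feb 1, 2007).
Andersen and Ruiz both have years on the bench 28 years, so the next rule applies.
Among Andersen and Ruiz, alphabetically by surname: Andersen before Ruiz.
Full order: Ibarra, Moreau, Andersen, Ruiz.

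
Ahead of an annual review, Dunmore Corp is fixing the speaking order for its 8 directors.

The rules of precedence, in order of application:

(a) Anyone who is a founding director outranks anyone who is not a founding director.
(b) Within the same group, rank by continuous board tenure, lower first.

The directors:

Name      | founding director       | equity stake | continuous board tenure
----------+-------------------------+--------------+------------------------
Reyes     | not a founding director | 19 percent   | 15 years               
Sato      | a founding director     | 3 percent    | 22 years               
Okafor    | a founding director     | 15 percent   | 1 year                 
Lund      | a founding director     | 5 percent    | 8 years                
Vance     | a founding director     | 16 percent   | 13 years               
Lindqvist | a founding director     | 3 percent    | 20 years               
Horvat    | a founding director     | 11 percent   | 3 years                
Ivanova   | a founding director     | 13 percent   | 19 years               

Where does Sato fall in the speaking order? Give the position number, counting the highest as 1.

By the first rule: Okafor, Horvat, Lund, Vance, Ivanova, Lindqvist and Sato (each a founding director); then Reyes (not a founding director).
Among Okafor, Horvat, Lund, Vance, Ivanova, Lindqvist and Sato, by continuous board tenure (lower first): Okafor (1 year) before Horvat (3 years) before Lund (8 years) before Vance (13 years) before Ivanova (19 years) before Lindqvist (20 years) before Sato (22 years).
Order: Okafor, Horvat, Lund, Vance, Ivanova, Lindqvist, Sato, Reyes. So position 7.

7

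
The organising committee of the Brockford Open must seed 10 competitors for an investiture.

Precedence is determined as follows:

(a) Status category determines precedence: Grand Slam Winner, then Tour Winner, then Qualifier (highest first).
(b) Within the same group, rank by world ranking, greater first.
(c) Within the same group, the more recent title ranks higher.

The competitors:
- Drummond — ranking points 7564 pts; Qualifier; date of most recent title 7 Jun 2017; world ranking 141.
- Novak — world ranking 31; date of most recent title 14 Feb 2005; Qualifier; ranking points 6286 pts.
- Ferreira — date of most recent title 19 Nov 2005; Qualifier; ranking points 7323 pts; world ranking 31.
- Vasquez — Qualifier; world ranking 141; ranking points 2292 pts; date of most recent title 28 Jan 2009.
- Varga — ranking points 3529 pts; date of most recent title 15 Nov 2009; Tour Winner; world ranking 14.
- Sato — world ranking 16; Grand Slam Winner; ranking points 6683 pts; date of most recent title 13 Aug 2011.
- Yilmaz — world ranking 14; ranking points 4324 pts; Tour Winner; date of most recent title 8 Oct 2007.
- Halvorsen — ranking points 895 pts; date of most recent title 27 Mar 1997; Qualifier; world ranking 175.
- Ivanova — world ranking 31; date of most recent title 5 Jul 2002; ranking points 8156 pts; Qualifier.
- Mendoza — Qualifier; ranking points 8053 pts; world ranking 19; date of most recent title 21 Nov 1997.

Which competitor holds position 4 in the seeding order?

Halvorsen

By status category: Sato (Grand Slam Winner); then Varga and Yilmaz (Tour Winner); then Halvorsen, Drummond, Vasquez, Ferreira, Novak, Ivanova and Mendoza (Qualifier).
Varga and Yilmaz both have world ranking 14, so the next rule applies.
Among Varga and Yilmaz, by date of most recent title (later first): Varga (15 Nov 2009) before Yilmaz (8 Oct 2007).
Among Halvorsen, Drummond, Vasquez, Ferreira, Novak, Ivanova and Mendoza, by world ranking (higher first): Halvorsen (175) before Drummond and Vasquez (141) before Ferreira, Novak and Ivanova (31) before Mendoza (19).
Among Drummond and Vasquez, by date of most recent title (later first): Drummond (7 Jun 2017) before Vasquez (28 Jan 2009).
Among Ferreira, Novak and Ivanova, by date of most recent title (later first): Ferreira (19 Nov 2005) before Novak (14 Feb 2005) before Ivanova (5 Jul 2002).
Order: Sato, Varga, Yilmaz, Halvorsen, Drummond, Vasquez, Ferreira, Novak, Ivanova, Mendoza.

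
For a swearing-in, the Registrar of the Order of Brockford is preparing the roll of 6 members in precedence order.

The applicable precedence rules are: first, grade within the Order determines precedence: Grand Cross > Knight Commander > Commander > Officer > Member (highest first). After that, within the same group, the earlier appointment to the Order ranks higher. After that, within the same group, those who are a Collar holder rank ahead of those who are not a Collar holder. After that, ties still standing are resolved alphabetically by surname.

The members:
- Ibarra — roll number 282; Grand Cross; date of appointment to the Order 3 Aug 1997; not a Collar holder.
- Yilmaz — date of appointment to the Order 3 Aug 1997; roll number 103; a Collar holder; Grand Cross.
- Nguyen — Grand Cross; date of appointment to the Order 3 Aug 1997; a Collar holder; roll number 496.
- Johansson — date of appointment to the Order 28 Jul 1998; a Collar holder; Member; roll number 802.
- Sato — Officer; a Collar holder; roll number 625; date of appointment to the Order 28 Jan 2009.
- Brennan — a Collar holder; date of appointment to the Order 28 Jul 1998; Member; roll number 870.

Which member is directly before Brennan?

By grade within the Order: Nguyen, Yilmaz and Ibarra (Grand Cross); then Sato (Officer); then Brennan and Johansson (Member).
Nguyen, Yilmaz and Ibarra all have date of appointment to the Order 3 Aug 1997, so the next rule applies.
Among Nguyen, Yilmaz and Ibarra, a Collar holder before not a Collar holder: Nguyen and Yilmaz (a Collar holder) before Ibarra (not a Collar holder).
Among Nguyen and Yilmaz, alphabetically by surname: Nguyen before Yilmaz.
Brennan and Johansson both have date of appointment to the Order 28 Jul 1998, so the next rule applies.
Brennan and Johansson are each a Collar holder, so the next rule applies.
Among Brennan and Johansson, alphabetically by surname: Brennan before Johansson.
Order: Nguyen, Yilmaz, Ibarra, Sato, Brennan, Johansson.

Sato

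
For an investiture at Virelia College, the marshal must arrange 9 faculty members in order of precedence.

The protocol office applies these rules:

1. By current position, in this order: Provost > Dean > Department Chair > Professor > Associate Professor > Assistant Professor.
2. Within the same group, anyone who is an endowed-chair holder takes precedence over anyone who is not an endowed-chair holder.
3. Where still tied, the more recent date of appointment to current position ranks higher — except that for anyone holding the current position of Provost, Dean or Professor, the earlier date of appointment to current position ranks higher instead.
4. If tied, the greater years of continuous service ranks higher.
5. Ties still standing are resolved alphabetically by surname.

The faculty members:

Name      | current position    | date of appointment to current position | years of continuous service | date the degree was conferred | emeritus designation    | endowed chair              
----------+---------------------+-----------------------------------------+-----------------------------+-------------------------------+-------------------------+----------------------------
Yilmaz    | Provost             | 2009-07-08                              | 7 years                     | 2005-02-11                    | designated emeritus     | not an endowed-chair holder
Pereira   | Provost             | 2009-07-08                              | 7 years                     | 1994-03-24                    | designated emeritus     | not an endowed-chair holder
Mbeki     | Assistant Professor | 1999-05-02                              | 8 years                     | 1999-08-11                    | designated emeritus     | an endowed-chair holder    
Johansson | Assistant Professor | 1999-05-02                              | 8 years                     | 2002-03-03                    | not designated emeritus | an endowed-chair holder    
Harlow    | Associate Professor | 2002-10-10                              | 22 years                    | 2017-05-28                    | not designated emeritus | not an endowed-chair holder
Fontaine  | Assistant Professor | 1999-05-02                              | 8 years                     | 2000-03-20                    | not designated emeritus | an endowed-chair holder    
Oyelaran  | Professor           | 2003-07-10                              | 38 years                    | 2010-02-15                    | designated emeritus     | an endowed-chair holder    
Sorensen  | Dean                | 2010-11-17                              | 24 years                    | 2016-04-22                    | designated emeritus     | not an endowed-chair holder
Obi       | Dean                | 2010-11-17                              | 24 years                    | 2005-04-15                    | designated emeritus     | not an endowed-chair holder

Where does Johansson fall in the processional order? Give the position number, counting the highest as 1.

By current position: Pereira and Yilmaz (Provost); then Obi and Sorensen (Dean); then Oyelaran (Professor); then Harlow (Associate Professor); then Fontaine, Johansson and Mbeki (Assistant Professor).
Pereira and Yilmaz are each not an endowed-chair holder, so the next rule applies.
Pereira and Yilmaz both have date of appointment to current position 2009-07-08, so the next rule applies.
Pereira and Yilmaz both have years of continuous service 7 years, so the next rule applies.
Among Pereira and Yilmaz, alphabetically by surname: Pereira before Yilmaz.
Obi and Sorensen are each not an endowed-chair holder, so the next rule applies.
Obi and Sorensen both have date of appointment to current position 2010-11-17, so the next rule applies.
Obi and Sorensen both have years of continuous service 24 years, so the next rule applies.
Among Obi and Sorensen, alphabetically by surname: Obi before Sorensen.
Fontaine, Johansson and Mbeki are each an endowed-chair holder, so the next rule applies.
Fontaine, Johansson and Mbeki all have date of appointment to current position 1999-05-02, so the next rule applies.
Fontaine, Johansson and Mbeki all have years of continuous service 8 years, so the next rule applies.
Among Fontaine, Johansson and Mbeki, alphabetically by surname: Fontaine before Johansson before Mbeki.
Order: Pereira, Yilmaz, Obi, Sorensen, Oyelaran, Harlow, Fontaine, Johansson, Mbeki. So position 8.

8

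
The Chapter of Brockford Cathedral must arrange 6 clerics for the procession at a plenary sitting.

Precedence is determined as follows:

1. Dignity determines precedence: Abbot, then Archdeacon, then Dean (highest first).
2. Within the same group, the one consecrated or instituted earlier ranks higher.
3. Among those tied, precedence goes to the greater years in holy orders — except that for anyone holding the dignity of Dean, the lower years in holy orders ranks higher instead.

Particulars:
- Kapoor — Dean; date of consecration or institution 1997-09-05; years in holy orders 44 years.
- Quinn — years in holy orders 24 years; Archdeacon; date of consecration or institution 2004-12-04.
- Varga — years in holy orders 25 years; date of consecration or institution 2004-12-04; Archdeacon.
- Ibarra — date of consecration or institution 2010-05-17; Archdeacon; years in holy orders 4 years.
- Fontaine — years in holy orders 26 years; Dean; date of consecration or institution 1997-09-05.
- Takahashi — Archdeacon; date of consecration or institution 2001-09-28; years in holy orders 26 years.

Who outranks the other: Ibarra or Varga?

By dignity: Takahashi, Varga, Quinn and Ibarra (Archdeacon); then Fontaine and Kapoor (Dean).
Among Takahashi, Varga, Quinn and Ibarra, by date of consecration or institution (earlier first): Takahashi (2001-09-28) before Varga and Quinn (2004-12-04) before Ibarra (2010-05-17).
Among Varga and Quinn, by years in holy orders (higher first): Varga (25 years) before Quinn (24 years).
Fontaine and Kapoor both have date of consecration or institution 1997-09-05, so the next rule applies.
Among Fontaine and Kapoor, by years in holy orders (lower first) (reversed rule for this group): Fontaine (26 years) before Kapoor (44 years).
So Varga takes precedence.

Varga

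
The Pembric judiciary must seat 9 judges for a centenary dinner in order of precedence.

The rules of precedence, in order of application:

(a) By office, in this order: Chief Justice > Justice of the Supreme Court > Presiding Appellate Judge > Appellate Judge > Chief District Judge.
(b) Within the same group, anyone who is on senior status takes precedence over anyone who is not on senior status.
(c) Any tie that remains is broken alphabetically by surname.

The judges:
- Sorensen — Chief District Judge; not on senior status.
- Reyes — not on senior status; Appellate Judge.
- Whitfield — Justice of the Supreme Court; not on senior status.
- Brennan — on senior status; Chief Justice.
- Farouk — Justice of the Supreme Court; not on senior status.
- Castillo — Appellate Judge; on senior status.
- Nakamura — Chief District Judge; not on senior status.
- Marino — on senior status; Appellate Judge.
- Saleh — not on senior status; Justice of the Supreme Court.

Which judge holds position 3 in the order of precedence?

By office: Brennan (Chief Justice); then Farouk, Saleh and Whitfield (Justice of the Supreme Court); then Castillo, Marino and Reyes (Appellate Judge); then Nakamura and Sorensen (Chief District Judge).
Farouk, Saleh and Whitfield are each not on senior status, so the next rule applies.
Among Farouk, Saleh and Whitfield, alphabetically by surname: Farouk before Saleh before Whitfield.
Among Castillo, Marino and Reyes, on senior status before not on senior status: Castillo and Marino (on senior status) before Reyes (not on senior status).
Among Castillo and Marino, alphabetically by surname: Castillo before Marino.
Nakamura and Sorensen are each not on senior status, so the next rule applies.
Among Nakamura and Sorensen, alphabetically by surname: Nakamura before Sorensen.
Order: Brennan, Farouk, Saleh, Whitfield, Castillo, Marino, Reyes, Nakamura, Sorensen.

Saleh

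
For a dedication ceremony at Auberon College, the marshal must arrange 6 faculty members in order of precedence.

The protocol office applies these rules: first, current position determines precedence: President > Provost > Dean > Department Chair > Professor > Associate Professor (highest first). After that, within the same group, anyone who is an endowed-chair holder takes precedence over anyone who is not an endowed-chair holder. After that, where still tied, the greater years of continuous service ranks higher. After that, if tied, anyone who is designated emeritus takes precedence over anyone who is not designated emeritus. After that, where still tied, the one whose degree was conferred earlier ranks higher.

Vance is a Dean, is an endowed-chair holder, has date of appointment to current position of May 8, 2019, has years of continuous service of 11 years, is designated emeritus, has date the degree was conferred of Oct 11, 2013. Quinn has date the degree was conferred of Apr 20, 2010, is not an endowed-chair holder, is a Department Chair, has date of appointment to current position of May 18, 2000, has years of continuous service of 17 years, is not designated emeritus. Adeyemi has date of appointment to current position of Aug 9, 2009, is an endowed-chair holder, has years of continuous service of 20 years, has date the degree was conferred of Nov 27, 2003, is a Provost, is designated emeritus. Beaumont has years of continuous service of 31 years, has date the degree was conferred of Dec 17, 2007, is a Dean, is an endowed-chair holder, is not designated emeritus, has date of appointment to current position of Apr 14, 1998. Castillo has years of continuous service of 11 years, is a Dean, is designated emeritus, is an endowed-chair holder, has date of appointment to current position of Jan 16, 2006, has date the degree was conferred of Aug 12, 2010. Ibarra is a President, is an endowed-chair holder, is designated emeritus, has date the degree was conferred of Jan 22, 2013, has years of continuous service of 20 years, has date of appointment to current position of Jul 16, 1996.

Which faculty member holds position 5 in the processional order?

Vance

By current position: Ibarra (President); then Adeyemi (Provost); then Beaumont, Castillo and Vance (Dean); then Quinn (Department Chair).
Beaumont, Castillo and Vance are each an endowed-chair holder, so the next rule applies.
Among Beaumont, Castillo and Vance, by years of continuous service (higher first): Beaumont (31 years) before Castillo and Vance (11 years).
Castillo and Vance are each designated emeritus, so the next rule applies.
Among Castillo and Vance, by date the degree was conferred (earlier first): Castillo (Aug 12, 2010) before Vance (Oct 11, 2013).
Order: Ibarra, Adeyemi, Beaumont, Castillo, Vance, Quinn.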